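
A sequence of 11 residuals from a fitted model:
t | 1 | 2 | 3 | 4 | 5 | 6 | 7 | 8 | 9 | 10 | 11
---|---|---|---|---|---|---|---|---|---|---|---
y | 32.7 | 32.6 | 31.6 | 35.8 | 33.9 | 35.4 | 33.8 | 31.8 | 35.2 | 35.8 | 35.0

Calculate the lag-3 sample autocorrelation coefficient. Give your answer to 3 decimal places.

-0.261

Mean ȳ = (32.7 + 32.6 + 31.6 + 35.8 + 33.9 + 35.4 + 33.8 + 31.8 + 35.2 + 35.8 + 35.0)/11 = 33.9636
Numerator Σ_{t=1}^{8}(y_t−ȳ)(y_{t+3}−ȳ) = -6.5585
Denominator Σ(y_t−ȳ)² = 25.1655
r_3 = -6.5585 / 25.1655 = -0.261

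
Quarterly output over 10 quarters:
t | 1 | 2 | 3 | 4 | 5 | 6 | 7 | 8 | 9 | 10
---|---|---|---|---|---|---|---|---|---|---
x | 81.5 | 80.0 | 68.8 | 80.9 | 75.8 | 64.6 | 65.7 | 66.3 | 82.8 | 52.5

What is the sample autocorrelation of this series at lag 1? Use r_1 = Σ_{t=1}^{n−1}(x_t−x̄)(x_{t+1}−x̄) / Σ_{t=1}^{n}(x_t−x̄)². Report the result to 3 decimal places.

Mean x̄ = (81.5 + 80.0 + 68.8 + 80.9 + 75.8 + 64.6 + 65.7 + 66.3 + 82.8 + 52.5)/10 = 71.8900
Numerator Σ_{t=1}^{9}(x_t−x̄)(x_{t+1}−x̄) = -161.0431
Denominator Σ(x_t−x̄)² = 881.8490
r_1 = -161.0431 / 881.8490 = -0.183

-0.183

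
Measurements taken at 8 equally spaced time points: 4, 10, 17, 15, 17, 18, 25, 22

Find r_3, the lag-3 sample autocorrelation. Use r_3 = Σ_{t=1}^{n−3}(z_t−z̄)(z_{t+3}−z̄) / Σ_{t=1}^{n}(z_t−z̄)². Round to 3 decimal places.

0.016

Mean z̄ = (4 + 10 + 17 + 15 + 17 + 18 + 25 + 22)/8 = 16.0000
Deviations from mean: -12.0000, -6.0000, 1.0000, -1.0000, 1.0000, 2.0000, 9.0000, 6.0000
Σ(z_t−z̄)(z_{t+3}−z̄) = (12.0000) + (-6.0000) + (2.0000) + (-9.0000) + (6.0000) = 5.0000
Denominator Σ(z_t−z̄)² = 304.0000
r_3 = 5.0000 / 304.0000 = 0.016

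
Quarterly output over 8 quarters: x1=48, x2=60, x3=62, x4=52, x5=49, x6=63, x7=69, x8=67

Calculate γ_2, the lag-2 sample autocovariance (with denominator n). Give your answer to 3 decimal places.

Mean x̄ = (48 + 60 + 62 + 52 + 49 + 63 + 69 + 67)/8 = 58.7500
Σ_{t=1}^{6}(x_t−x̄)(x_{t+2}−x̄) = -168.6250
γ_2 = -168.6250 / 8 = -21.078

-21.078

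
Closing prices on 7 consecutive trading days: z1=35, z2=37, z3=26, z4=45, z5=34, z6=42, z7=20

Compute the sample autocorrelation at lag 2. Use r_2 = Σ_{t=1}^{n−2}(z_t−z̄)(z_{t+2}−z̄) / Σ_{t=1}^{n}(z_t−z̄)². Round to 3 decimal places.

0.247

Mean z̄ = (35 + 37 + 26 + 45 + 34 + 42 + 20)/7 = 34.1429
Deviations from mean: 0.8571, 2.8571, -8.1429, 10.8571, -0.1429, 7.8571, -14.1429
Numerator Σ_{t=1}^{5}(z_t−z̄)(z_{t+2}−z̄) = 112.5306
Denominator Σ(z_t−z̄)² = 454.8571
r_2 = 112.5306 / 454.8571 = 0.247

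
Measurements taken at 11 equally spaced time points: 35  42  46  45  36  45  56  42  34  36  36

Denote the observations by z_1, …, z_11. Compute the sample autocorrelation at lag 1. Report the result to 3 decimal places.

Mean z̄ = (35 + 42 + 46 + 45 + 36 + 45 + 56 + 42 + 34 + 36 + 36)/11 = 41.1818
Numerator Σ_{t=1}^{10}(z_t−z̄)(z_{t+1}−z̄) = 104.6033
Denominator Σ(z_t−z̄)² = 443.6364
r_1 = 104.6033 / 443.6364 = 0.236

0.236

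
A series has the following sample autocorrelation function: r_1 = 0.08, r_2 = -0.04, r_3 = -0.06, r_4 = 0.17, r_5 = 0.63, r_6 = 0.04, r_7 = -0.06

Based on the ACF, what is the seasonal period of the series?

5

The largest autocorrelation is r_5 = 0.63; the remaining lags stay at or below 0.17.
The dominant spike at lag 5 indicates a seasonal period of 5.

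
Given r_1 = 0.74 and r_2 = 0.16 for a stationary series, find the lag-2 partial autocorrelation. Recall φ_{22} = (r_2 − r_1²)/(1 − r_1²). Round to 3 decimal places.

-0.857

φ_{22} = (r_2 − r_1²) / (1 − r_1²)
r_1² = (0.74)² = 0.5476
Numerator = 0.16 − 0.5476 = -0.3876; denominator = 1 − 0.5476 = 0.4524
φ_{22} = -0.3876 / 0.4524 = -0.857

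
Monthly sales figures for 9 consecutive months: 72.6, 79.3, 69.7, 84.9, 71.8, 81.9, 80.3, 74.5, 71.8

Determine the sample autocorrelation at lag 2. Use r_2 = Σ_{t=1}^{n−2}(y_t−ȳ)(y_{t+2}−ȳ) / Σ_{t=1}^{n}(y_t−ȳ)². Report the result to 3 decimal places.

0.354

Mean ȳ = (72.6 + 79.3 + 69.7 + 84.9 + 71.8 + 81.9 + 80.3 + 74.5 + 71.8)/9 = 76.3111
Numerator Σ_{t=1}^{7}(y_t−ȳ)(y_{t+2}−ȳ) = 81.9209
Denominator Σ(y_t−ȳ)² = 231.3089
r_2 = 81.9209 / 231.3089 = 0.354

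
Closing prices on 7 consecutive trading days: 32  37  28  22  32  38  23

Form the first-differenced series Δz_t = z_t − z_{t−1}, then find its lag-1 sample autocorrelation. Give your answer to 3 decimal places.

First differences Δz: 5, -9, -6, 10, 6, -15
Mean of differences = -1.5000
Numerator Σ(Δz_t−Δz̄)(Δz_{t+1}−Δz̄) = -81.7500
Denominator Σ(Δz_t−Δz̄)² = 489.5000
r_1(Δz) = -81.7500 / 489.5000 = -0.167

-0.167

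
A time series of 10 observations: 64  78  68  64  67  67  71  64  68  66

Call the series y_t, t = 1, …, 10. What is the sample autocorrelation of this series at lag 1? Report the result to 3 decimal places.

-0.303

Mean ȳ = (64 + 78 + 68 + 64 + 67 + 67 + 71 + 64 + 68 + 66)/10 = 67.7000
Numerator Σ_{t=1}^{9}(y_t−ȳ)(y_{t+1}−ȳ) = -49.1900
Denominator Σ(y_t−ȳ)² = 162.1000
r_1 = -49.1900 / 162.1000 = -0.303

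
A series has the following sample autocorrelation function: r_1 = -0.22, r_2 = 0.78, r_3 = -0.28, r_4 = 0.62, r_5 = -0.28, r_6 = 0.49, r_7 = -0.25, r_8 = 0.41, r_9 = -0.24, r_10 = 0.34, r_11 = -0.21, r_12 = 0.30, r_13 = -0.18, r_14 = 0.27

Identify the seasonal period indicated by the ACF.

The largest autocorrelation is r_2 = 0.78, with weaker echoes at lags 4 (0.62), 6 (0.49), 8 (0.41), 10 (0.34), 12 (0.30) and 14 (0.27); the remaining lags stay at or below -0.18.
The dominant spike at lag 2 indicates a seasonal period of 2.

2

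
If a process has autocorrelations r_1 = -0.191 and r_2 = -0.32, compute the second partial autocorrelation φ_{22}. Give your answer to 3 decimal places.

φ_{22} = (r_2 − r_1²) / (1 − r_1²)
r_1² = (-0.191)² = 0.036481
Numerator = -0.32 − 0.0365 = -0.3565; denominator = 1 − 0.0365 = 0.9635
φ_{22} = -0.3565 / 0.9635 = -0.370

-0.370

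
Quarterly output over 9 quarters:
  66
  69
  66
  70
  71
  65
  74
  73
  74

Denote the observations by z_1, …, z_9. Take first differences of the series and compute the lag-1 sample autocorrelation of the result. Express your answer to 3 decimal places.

First differences Δz: 3, -3, 4, 1, -6, 9, -1, 1
Mean of differences = 1.0000
Numerator Σ(Δz_t−Δz̄)(Δz_{t+1}−Δz̄) = -92.0000
Denominator Σ(Δz_t−Δz̄)² = 146.0000
r_1(Δz) = -92.0000 / 146.0000 = -0.630

-0.630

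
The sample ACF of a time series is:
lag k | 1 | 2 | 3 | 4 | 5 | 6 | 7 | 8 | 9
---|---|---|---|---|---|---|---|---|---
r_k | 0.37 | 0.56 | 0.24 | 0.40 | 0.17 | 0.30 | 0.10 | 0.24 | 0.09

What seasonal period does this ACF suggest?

2

The largest autocorrelation is r_2 = 0.56, with a weaker echo at lag 4 (0.40); the remaining lags stay at or below 0.37.
The dominant spike at lag 2 indicates a seasonal period of 2.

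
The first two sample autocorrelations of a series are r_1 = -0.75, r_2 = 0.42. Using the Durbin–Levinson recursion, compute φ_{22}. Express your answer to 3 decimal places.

φ_{22} = (r_2 − r_1²) / (1 − r_1²)
r_1² = (-0.75)² = 0.5625
Numerator = 0.42 − 0.5625 = -0.1425; denominator = 1 − 0.5625 = 0.4375
φ_{22} = -0.1425 / 0.4375 = -0.326

-0.326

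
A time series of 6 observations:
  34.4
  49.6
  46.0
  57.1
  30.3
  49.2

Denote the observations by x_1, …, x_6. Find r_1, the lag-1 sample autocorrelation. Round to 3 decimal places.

Mean x̄ = (34.4 + 49.6 + 46.0 + 57.1 + 30.3 + 49.2)/6 = 44.4333
Deviations from mean: -10.0333, 5.1667, 1.5667, 12.6667, -14.1333, 4.7667
Σ(x_t−x̄)(x_{t+1}−x̄) = (-51.8389) + (8.0944) + (19.8444) + (-179.0222) + (-67.3689) = -270.2911
Denominator Σ(x_t−x̄)² = 512.7333
r_1 = -270.2911 / 512.7333 = -0.527

-0.527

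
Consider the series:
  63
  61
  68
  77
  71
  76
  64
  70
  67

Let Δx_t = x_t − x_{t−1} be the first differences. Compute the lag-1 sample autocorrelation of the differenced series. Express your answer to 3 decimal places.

First differences Δx: -2, 7, 9, -6, 5, -12, 6, -3
Mean of differences = 0.5000
Numerator Σ(Δx_t−Δx̄)(Δx_{t+1}−Δx̄) = -189.7500
Denominator Σ(Δx_t−Δx̄)² = 382.0000
r_1(Δx) = -189.7500 / 382.0000 = -0.497

-0.497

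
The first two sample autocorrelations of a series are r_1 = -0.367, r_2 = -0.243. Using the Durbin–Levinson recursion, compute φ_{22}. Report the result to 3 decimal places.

φ_{22} = (r_2 − r_1²) / (1 − r_1²)
r_1² = (-0.367)² = 0.134689
Numerator = -0.243 − 0.1347 = -0.3777; denominator = 1 − 0.1347 = 0.8653
φ_{22} = -0.3777 / 0.8653 = -0.436

-0.436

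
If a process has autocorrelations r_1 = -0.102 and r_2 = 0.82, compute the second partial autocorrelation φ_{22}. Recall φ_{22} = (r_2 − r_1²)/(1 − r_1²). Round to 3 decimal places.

φ_{22} = (r_2 − r_1²) / (1 − r_1²)
r_1² = (-0.102)² = 0.010404
Numerator = 0.82 − 0.0104 = 0.8096; denominator = 1 − 0.0104 = 0.9896
φ_{22} = 0.8096 / 0.9896 = 0.818

0.818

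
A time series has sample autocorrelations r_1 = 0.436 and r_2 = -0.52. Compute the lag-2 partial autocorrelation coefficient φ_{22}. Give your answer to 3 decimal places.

φ_{22} = (r_2 − r_1²) / (1 − r_1²)
r_1² = (0.436)² = 0.190096
Numerator = -0.52 − 0.1901 = -0.7101; denominator = 1 − 0.1901 = 0.8099
φ_{22} = -0.7101 / 0.8099 = -0.877

-0.877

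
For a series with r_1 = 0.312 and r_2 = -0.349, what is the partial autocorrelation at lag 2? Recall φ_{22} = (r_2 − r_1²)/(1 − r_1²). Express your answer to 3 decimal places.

φ_{22} = (r_2 − r_1²) / (1 − r_1²)
r_1² = (0.312)² = 0.097344
Numerator = -0.349 − 0.0973 = -0.4463; denominator = 1 − 0.0973 = 0.9027
φ_{22} = -0.4463 / 0.9027 = -0.494

-0.494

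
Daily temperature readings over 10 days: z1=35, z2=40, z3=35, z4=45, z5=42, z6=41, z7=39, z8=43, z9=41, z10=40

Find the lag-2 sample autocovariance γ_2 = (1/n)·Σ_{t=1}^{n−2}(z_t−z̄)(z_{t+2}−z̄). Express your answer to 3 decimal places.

Mean z̄ = (35 + 40 + 35 + 45 + 42 + 41 + 39 + 43 + 41 + 40)/10 = 40.1000
Σ_{t=1}^{8}(z_t−z̄)(z_{t+2}−z̄) = 19.4800
γ_2 = 19.4800 / 10 = 1.948

1.948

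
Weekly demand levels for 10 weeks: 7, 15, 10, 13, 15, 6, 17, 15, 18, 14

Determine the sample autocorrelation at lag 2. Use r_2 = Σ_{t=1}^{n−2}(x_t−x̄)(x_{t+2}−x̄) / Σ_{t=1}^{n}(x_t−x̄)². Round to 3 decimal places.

0.189

Mean x̄ = (7 + 15 + 10 + 13 + 15 + 6 + 17 + 15 + 18 + 14)/10 = 13.0000
Numerator Σ_{t=1}^{8}(x_t−x̄)(x_{t+2}−x̄) = 28.0000
Denominator Σ(x_t−x̄)² = 148.0000
r_2 = 28.0000 / 148.0000 = 0.189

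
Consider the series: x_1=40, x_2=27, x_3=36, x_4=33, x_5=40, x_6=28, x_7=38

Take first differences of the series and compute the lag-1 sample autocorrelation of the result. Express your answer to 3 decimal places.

First differences Δx: -13, 9, -3, 7, -12, 10
Mean of differences = -0.3333
Numerator Σ(Δx_t−Δx̄)(Δx_{t+1}−Δx̄) = -368.7778
Denominator Σ(Δx_t−Δx̄)² = 551.3333
r_1(Δx) = -368.7778 / 551.3333 = -0.669

-0.669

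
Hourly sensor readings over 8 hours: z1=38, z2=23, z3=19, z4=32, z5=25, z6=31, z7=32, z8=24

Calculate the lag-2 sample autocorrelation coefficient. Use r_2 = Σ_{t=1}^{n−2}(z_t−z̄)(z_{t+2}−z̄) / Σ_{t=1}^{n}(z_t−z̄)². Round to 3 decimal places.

Mean z̄ = (38 + 23 + 19 + 32 + 25 + 31 + 32 + 24)/8 = 28.0000
Deviations from mean: 10.0000, -5.0000, -9.0000, 4.0000, -3.0000, 3.0000, 4.0000, -4.0000
Σ(z_t−z̄)(z_{t+2}−z̄) = (-90.0000) + (-20.0000) + (27.0000) + (12.0000) + (-12.0000) + (-12.0000) = -95.0000
Denominator Σ(z_t−z̄)² = 272.0000
r_2 = -95.0000 / 272.0000 = -0.349

-0.349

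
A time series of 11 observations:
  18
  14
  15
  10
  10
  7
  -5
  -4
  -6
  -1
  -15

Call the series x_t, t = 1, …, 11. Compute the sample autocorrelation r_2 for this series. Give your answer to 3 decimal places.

0.478

Mean x̄ = (18 + 14 + 15 + 10 + 10 + 7 − 5 − 4 − 6 − 1 − 15)/11 = 3.9091
Numerator Σ_{t=1}^{9}(x_t−x̄)(x_{t+2}−x̄) = 539.8926
Denominator Σ(x_t−x̄)² = 1128.9091
r_2 = 539.8926 / 1128.9091 = 0.478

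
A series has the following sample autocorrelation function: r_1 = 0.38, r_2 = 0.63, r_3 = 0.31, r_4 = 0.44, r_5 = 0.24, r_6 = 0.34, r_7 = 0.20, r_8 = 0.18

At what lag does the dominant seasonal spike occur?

2

The largest autocorrelation is r_2 = 0.63, with a weaker echo at lag 4 (0.44); the remaining lags stay at or below 0.38.
The dominant spike at lag 2 indicates a seasonal period of 2.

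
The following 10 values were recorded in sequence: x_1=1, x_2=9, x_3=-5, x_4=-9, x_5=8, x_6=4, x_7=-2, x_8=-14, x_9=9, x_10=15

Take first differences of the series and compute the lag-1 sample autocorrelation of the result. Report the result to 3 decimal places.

First differences Δx: 8, -14, -4, 17, -4, -6, -12, 23, 6
Mean of differences = 1.5556
Numerator Σ(Δx_t−Δx̄)(Δx_{t+1}−Δx̄) = -236.4198
Denominator Σ(Δx_t−Δx̄)² = 1304.2222
r_1(Δx) = -236.4198 / 1304.2222 = -0.181

-0.181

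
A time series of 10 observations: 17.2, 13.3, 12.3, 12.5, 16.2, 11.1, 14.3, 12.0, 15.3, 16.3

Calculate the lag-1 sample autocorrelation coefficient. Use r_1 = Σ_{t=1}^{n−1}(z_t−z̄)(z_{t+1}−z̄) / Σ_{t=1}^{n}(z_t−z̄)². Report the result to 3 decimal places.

Mean z̄ = (17.2 + 13.3 + 12.3 + 12.5 + 16.2 + 11.1 + 14.3 + 12.0 + 15.3 + 16.3)/10 = 14.0500
Numerator Σ_{t=1}^{9}(z_t−z̄)(z_{t+1}−z̄) = -9.0125
Denominator Σ(z_t−z̄)² = 40.1650
r_1 = -9.0125 / 40.1650 = -0.224

-0.224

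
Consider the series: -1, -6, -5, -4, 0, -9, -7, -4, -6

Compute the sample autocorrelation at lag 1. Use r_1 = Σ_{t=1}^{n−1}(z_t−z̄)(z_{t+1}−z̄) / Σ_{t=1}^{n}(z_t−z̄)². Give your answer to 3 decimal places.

-0.220

Mean z̄ = (-1 − 6 − 5 − 4 + 0 − 9 − 7 − 4 − 6)/9 = -4.6667
Numerator Σ_{t=1}^{8}(z_t−z̄)(z_{t+1}−z̄) = -14.1111
Denominator Σ(z_t−z̄)² = 64.0000
r_1 = -14.1111 / 64.0000 = -0.220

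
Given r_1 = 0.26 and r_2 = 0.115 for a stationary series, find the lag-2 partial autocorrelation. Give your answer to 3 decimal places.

0.051

φ_{22} = (r_2 − r_1²) / (1 − r_1²)
r_1² = (0.26)² = 0.0676
Numerator = 0.115 − 0.0676 = 0.0474; denominator = 1 − 0.0676 = 0.9324
φ_{22} = 0.0474 / 0.9324 = 0.051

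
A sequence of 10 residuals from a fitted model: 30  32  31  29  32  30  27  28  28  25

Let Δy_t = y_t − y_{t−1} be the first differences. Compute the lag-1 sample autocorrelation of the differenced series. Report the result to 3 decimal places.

-0.302

First differences Δy: 2, -1, -2, 3, -2, -3, 1, 0, -3
Mean of differences = -0.5556
Numerator Σ(Δy_t−Δȳ)(Δy_{t+1}−Δȳ) = -11.5309
Denominator Σ(Δy_t−Δȳ)² = 38.2222
r_1(Δy) = -11.5309 / 38.2222 = -0.302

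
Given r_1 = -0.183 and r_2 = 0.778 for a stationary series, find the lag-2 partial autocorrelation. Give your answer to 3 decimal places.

φ_{22} = (r_2 − r_1²) / (1 − r_1²)
r_1² = (-0.183)² = 0.033489
Numerator = 0.778 − 0.0335 = 0.7445; denominator = 1 − 0.0335 = 0.9665
φ_{22} = 0.7445 / 0.9665 = 0.770

0.770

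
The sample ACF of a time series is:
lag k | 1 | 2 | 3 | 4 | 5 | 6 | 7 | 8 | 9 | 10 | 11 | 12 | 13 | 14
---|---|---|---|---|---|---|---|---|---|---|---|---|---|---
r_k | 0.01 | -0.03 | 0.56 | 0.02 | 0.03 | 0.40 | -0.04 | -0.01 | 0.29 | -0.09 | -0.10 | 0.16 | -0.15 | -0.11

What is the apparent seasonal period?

The largest autocorrelation is r_3 = 0.56, with weaker echoes at lags 6 (0.40), 9 (0.29) and 12 (0.16); the remaining lags stay at or below 0.03.
The dominant spike at lag 3 indicates a seasonal period of 3.

3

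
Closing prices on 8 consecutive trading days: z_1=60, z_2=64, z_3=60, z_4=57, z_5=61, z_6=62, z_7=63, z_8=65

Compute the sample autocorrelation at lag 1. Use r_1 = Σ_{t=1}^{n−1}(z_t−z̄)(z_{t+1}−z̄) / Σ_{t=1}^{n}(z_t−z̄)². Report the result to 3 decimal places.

0.158

Mean z̄ = (60 + 64 + 60 + 57 + 61 + 62 + 63 + 65)/8 = 61.5000
Deviations from mean: -1.5000, 2.5000, -1.5000, -4.5000, -0.5000, 0.5000, 1.5000, 3.5000
Numerator Σ_{t=1}^{7}(z_t−z̄)(z_{t+1}−z̄) = 7.2500
Denominator Σ(z_t−z̄)² = 46.0000
r_1 = 7.2500 / 46.0000 = 0.158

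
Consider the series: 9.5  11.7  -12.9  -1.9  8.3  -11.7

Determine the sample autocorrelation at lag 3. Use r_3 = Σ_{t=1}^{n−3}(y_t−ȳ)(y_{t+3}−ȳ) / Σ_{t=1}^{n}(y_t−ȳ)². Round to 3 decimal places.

Mean ȳ = (9.5 + 11.7 − 12.9 − 1.9 + 8.3 − 11.7)/6 = 0.5000
Deviations from mean: 9.0000, 11.2000, -13.4000, -2.4000, 7.8000, -12.2000
Σ(y_t−ȳ)(y_{t+3}−ȳ) = (-21.6000) + (87.3600) + (163.4800) = 229.2400
Denominator Σ(y_t−ȳ)² = 601.4400
r_3 = 229.2400 / 601.4400 = 0.381

0.381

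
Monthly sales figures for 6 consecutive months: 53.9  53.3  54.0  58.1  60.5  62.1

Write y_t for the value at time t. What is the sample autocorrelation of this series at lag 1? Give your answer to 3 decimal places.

Mean ȳ = (53.9 + 53.3 + 54.0 + 58.1 + 60.5 + 62.1)/6 = 56.9833
Deviations from mean: -3.0833, -3.6833, -2.9833, 1.1167, 3.5167, 5.1167
Σ(y_t−ȳ)(y_{t+1}−ȳ) = (11.3569) + (10.9886) + (-3.3314) + (3.9269) + (17.9936) = 40.9347
Denominator Σ(y_t−ȳ)² = 71.7683
r_1 = 40.9347 / 71.7683 = 0.570

0.570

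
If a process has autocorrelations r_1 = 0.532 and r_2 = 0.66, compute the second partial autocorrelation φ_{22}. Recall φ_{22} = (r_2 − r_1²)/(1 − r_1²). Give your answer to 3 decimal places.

φ_{22} = (r_2 − r_1²) / (1 − r_1²)
r_1² = (0.532)² = 0.283024
Numerator = 0.66 − 0.2830 = 0.3770; denominator = 1 − 0.2830 = 0.7170
φ_{22} = 0.3770 / 0.7170 = 0.526

0.526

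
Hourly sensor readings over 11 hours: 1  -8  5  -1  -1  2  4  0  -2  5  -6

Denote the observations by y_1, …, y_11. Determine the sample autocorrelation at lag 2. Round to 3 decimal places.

0.037

Mean ȳ = (1 − 8 + 5 − 1 − 1 + 2 + 4 + 0 − 2 + 5 − 6)/11 = -0.0909
Numerator Σ_{t=1}^{9}(y_t−ȳ)(y_{t+2}−ȳ) = 6.6198
Denominator Σ(y_t−ȳ)² = 176.9091
r_2 = 6.6198 / 176.9091 = 0.037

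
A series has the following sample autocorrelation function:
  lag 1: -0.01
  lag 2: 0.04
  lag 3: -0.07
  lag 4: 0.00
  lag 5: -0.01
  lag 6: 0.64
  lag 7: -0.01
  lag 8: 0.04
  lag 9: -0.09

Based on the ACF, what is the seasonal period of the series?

6

The largest autocorrelation is r_6 = 0.64; the remaining lags stay at or below 0.04.
The dominant spike at lag 6 indicates a seasonal period of 6.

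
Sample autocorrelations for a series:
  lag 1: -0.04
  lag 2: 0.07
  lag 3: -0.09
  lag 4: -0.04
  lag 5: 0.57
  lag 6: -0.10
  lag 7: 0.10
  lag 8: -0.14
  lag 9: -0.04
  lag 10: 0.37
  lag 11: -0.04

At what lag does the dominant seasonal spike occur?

5

The largest autocorrelation is r_5 = 0.57, with a weaker echo at lag 10 (0.37); the remaining lags stay at or below 0.10.
The dominant spike at lag 5 indicates a seasonal period of 5.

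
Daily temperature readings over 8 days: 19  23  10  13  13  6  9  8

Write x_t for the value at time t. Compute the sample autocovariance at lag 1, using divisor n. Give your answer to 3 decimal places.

9.545

Mean x̄ = (19 + 23 + 10 + 13 + 13 + 6 + 9 + 8)/8 = 12.6250
Deviations: 6.3750, 10.3750, -2.6250, 0.3750, 0.3750, -6.6250, -3.6250, -4.6250
Σ_{t=1}^{7}(x_t−x̄)(x_{t+1}−x̄) = 76.3594
γ_1 = 76.3594 / 8 = 9.545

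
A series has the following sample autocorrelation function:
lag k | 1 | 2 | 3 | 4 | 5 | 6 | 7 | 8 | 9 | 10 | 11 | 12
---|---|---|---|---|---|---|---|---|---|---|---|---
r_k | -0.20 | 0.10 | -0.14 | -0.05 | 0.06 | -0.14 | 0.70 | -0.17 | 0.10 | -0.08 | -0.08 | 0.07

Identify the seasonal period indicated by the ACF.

7

The largest autocorrelation is r_7 = 0.70; the remaining lags stay at or below 0.10.
The dominant spike at lag 7 indicates a seasonal period of 7.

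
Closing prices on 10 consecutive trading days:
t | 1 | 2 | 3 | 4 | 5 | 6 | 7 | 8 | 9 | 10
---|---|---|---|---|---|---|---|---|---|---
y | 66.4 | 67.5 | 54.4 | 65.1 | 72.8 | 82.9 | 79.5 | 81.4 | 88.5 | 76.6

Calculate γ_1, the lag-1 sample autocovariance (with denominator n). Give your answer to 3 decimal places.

Mean ȳ = (66.4 + 67.5 + 54.4 + 65.1 + 72.8 + 82.9 + 79.5 + 81.4 + 88.5 + 76.6)/10 = 73.5100
Σ_{t=1}^{9}(y_t−ȳ)(y_{t+1}−ȳ) = 585.6989
γ_1 = 585.6989 / 10 = 58.570

58.570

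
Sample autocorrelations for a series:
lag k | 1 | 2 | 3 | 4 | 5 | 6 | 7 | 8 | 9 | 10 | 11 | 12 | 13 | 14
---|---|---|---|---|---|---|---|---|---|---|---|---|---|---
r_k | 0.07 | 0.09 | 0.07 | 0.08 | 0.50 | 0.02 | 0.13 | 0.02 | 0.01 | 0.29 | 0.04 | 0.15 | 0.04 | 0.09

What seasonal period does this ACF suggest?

5

The largest autocorrelation is r_5 = 0.50, with a weaker echo at lag 10 (0.29); the remaining lags stay at or below 0.15.
The dominant spike at lag 5 indicates a seasonal period of 5.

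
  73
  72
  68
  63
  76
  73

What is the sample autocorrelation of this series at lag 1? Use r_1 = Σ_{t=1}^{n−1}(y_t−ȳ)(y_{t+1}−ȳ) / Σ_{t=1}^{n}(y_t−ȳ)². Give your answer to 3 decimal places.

-0.074

Mean ȳ = (73 + 72 + 68 + 63 + 76 + 73)/6 = 70.8333
Numerator Σ_{t=1}^{5}(y_t−ȳ)(y_{t+1}−ȳ) = -7.8611
Denominator Σ(y_t−ȳ)² = 106.8333
r_1 = -7.8611 / 106.8333 = -0.074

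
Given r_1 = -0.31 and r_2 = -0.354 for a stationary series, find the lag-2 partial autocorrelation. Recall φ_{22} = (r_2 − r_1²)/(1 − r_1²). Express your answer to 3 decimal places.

φ_{22} = (r_2 − r_1²) / (1 − r_1²)
r_1² = (-0.31)² = 0.0961
Numerator = -0.354 − 0.0961 = -0.4501; denominator = 1 − 0.0961 = 0.9039
φ_{22} = -0.4501 / 0.9039 = -0.498

-0.498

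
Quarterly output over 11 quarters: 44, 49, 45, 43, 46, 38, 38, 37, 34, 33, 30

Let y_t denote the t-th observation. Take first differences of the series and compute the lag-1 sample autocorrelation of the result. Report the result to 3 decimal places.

-0.484

First differences Δy: 5, -4, -2, 3, -8, 0, -1, -3, -1, -3
Mean of differences = -1.4000
Numerator Σ(Δy_t−Δȳ)(Δy_{t+1}−Δȳ) = -57.3600
Denominator Σ(Δy_t−Δȳ)² = 118.4000
r_1(Δy) = -57.3600 / 118.4000 = -0.484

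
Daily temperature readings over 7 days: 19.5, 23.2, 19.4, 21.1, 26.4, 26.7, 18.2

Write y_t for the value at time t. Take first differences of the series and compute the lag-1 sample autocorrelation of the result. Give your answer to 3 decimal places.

First differences Δy: 3.7, -3.8, 1.7, 5.3, 0.3, -8.5
Mean of differences = -0.2167
Numerator Σ(Δy_t−Δȳ)(Δy_{t+1}−Δȳ) = -11.7586
Denominator Σ(Δy_t−Δȳ)² = 131.1683
r_1(Δy) = -11.7586 / 131.1683 = -0.090

-0.090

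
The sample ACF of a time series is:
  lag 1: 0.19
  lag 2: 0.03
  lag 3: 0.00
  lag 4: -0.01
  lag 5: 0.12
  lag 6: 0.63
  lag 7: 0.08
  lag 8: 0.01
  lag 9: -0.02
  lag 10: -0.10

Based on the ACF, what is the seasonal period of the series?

The largest autocorrelation is r_6 = 0.63; the remaining lags stay at or below 0.19.
The dominant spike at lag 6 indicates a seasonal period of 6.

6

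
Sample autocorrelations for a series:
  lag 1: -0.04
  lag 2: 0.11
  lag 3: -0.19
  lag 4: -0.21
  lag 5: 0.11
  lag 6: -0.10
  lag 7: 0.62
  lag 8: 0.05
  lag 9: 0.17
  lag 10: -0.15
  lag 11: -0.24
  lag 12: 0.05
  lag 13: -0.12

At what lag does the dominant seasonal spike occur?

The largest autocorrelation is r_7 = 0.62; the remaining lags stay at or below 0.17.
The dominant spike at lag 7 indicates a seasonal period of 7.

7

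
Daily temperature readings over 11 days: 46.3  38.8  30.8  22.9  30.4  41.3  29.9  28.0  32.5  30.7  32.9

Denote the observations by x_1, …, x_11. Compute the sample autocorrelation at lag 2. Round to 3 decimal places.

Mean x̄ = (46.3 + 38.8 + 30.8 + 22.9 + 30.4 + 41.3 + 29.9 + 28.0 + 32.5 + 30.7 + 32.9)/11 = 33.1364
Numerator Σ_{t=1}^{9}(x_t−x̄)(x_{t+2}−x̄) = -184.2545
Denominator Σ(x_t−x̄)² = 432.9855
r_2 = -184.2545 / 432.9855 = -0.426

-0.426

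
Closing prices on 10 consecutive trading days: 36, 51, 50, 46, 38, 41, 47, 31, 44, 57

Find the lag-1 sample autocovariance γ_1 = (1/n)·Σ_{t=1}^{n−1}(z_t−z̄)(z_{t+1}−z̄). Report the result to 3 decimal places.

Mean z̄ = (36 + 51 + 50 + 46 + 38 + 41 + 47 + 31 + 44 + 57)/10 = 44.1000
Σ_{t=1}^{9}(z_t−z̄)(z_{t+1}−z̄) = -43.6100
γ_1 = -43.6100 / 10 = -4.361

-4.361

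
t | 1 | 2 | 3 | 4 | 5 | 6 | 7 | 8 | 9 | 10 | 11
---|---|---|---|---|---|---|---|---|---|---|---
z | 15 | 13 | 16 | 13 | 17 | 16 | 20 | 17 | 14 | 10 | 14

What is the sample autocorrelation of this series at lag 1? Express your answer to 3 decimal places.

0.243

Mean z̄ = (15 + 13 + 16 + 13 + 17 + 16 + 20 + 17 + 14 + 10 + 14)/11 = 15.0000
Numerator Σ_{t=1}^{10}(z_t−z̄)(z_{t+1}−z̄) = 17.0000
Denominator Σ(z_t−z̄)² = 70.0000
r_1 = 17.0000 / 70.0000 = 0.243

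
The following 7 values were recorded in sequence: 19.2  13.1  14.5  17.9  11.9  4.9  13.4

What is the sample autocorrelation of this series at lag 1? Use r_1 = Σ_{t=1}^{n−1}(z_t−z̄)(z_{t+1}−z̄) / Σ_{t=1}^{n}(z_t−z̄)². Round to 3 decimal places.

Mean z̄ = (19.2 + 13.1 + 14.5 + 17.9 + 11.9 + 4.9 + 13.4)/7 = 13.5571
Σ(z_t−z̄)(z_{t+1}−z̄) = (-2.5796) + (-0.4310) + (4.0947) + (-7.1967) + (14.3461) + (1.3604) = 9.5939
Denominator Σ(z_t−z̄)² = 129.5171
r_1 = 9.5939 / 129.5171 = 0.074

0.074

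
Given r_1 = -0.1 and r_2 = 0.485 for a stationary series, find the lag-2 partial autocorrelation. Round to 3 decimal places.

0.480

φ_{22} = (r_2 − r_1²) / (1 − r_1²)
r_1² = (-0.1)² = 0.01
Numerator = 0.485 − 0.0100 = 0.4750; denominator = 1 − 0.0100 = 0.9900
φ_{22} = 0.4750 / 0.9900 = 0.480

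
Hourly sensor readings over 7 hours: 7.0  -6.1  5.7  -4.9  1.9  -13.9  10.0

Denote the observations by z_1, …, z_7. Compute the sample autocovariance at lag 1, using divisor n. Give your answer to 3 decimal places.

-40.123

Mean z̄ = (7.0 − 6.1 + 5.7 − 4.9 + 1.9 − 13.9 + 10.0)/7 = -0.0429
Σ_{t=1}^{6}(z_t−z̄)(z_{t+1}−z̄) = -280.8633
γ_1 = -280.8633 / 7 = -40.123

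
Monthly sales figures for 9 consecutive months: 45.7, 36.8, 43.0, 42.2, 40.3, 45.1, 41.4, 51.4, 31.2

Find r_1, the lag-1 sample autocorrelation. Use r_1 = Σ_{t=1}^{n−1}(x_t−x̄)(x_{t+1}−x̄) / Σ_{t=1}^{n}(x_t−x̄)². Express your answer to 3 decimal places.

Mean x̄ = (45.7 + 36.8 + 43.0 + 42.2 + 40.3 + 45.1 + 41.4 + 51.4 + 31.2)/9 = 41.9000
Numerator Σ_{t=1}^{8}(x_t−x̄)(x_{t+1}−x̄) = -138.2600
Denominator Σ(x_t−x̄)² = 259.5400
r_1 = -138.2600 / 259.5400 = -0.533

-0.533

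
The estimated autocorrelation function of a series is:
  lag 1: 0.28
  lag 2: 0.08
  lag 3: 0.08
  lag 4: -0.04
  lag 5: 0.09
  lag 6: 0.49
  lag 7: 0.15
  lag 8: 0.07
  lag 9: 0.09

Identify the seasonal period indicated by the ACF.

6

The largest autocorrelation is r_6 = 0.49; the remaining lags stay at or below 0.28. The elevated value at lag 1 (0.28), dropping to 0.08 at lag 2, reflects decaying short-term dependence rather than seasonality.
The dominant spike at lag 6 indicates a seasonal period of 6.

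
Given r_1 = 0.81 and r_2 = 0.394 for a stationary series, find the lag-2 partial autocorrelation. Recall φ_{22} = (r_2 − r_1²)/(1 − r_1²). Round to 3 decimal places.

φ_{22} = (r_2 − r_1²) / (1 − r_1²)
r_1² = (0.81)² = 0.6561
Numerator = 0.394 − 0.6561 = -0.2621; denominator = 1 − 0.6561 = 0.3439
φ_{22} = -0.2621 / 0.3439 = -0.762

-0.762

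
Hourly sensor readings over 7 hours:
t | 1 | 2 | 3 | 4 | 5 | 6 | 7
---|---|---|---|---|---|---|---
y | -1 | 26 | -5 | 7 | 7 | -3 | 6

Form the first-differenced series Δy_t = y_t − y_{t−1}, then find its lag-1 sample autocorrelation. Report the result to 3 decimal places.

-0.631

First differences Δy: 27, -31, 12, 0, -10, 9
Mean of differences = 1.1667
Numerator Σ(Δy_t−Δȳ)(Δy_{t+1}−Δȳ) = -1266.5278
Denominator Σ(Δy_t−Δȳ)² = 2006.8333
r_1(Δy) = -1266.5278 / 2006.8333 = -0.631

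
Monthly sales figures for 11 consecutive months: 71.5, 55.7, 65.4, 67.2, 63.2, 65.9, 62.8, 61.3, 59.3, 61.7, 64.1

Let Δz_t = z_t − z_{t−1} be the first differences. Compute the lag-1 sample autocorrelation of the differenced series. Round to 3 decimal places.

First differences Δz: -15.8, 9.7, 1.8, -4.0, 2.7, -3.1, -1.5, -2.0, 2.4, 2.4
Mean of differences = -0.7400
Numerator Σ(Δz_t−Δz̄)(Δz_{t+1}−Δz̄) = -149.6676
Denominator Σ(Δz_t−Δz̄)² = 392.1640
r_1(Δz) = -149.6676 / 392.1640 = -0.382

-0.382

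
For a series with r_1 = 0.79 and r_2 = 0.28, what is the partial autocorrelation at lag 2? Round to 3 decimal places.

φ_{22} = (r_2 − r_1²) / (1 − r_1²)
r_1² = (0.79)² = 0.6241
Numerator = 0.28 − 0.6241 = -0.3441; denominator = 1 − 0.6241 = 0.3759
φ_{22} = -0.3441 / 0.3759 = -0.915

-0.915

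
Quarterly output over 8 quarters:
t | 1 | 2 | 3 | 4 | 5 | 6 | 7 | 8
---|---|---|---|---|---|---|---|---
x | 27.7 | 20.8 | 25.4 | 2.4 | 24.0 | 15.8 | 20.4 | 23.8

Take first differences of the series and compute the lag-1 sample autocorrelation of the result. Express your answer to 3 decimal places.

First differences Δx: -6.9, 4.6, -23.0, 21.6, -8.2, 4.6, 3.4
Mean of differences = -0.5571
Numerator Σ(Δx_t−Δx̄)(Δx_{t+1}−Δx̄) = -834.0733
Denominator Σ(Δx_t−Δx̄)² = 1162.1171
r_1(Δx) = -834.0733 / 1162.1171 = -0.718

-0.718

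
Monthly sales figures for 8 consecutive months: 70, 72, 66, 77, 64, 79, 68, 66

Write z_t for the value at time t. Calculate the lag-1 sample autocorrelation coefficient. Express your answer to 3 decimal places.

-0.699

Mean z̄ = (70 + 72 + 66 + 77 + 64 + 79 + 68 + 66)/8 = 70.2500
Deviations from mean: -0.2500, 1.7500, -4.2500, 6.7500, -6.2500, 8.7500, -2.2500, -4.2500
Σ(z_t−z̄)(z_{t+1}−z̄) = (-0.4375) + (-7.4375) + (-28.6875) + (-42.1875) + (-54.6875) + (-19.6875) + (9.5625) = -143.5625
Denominator Σ(z_t−z̄)² = 205.5000
r_1 = -143.5625 / 205.5000 = -0.699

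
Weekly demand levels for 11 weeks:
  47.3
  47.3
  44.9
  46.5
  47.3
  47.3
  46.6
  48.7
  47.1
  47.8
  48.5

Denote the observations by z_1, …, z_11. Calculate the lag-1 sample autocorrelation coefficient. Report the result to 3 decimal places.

Mean z̄ = (47.3 + 47.3 + 44.9 + 46.5 + 47.3 + 47.3 + 46.6 + 48.7 + 47.1 + 47.8 + 48.5)/11 = 47.2091
Numerator Σ_{t=1}^{10}(z_t−z̄)(z_{t+1}−z̄) = 0.9517
Denominator Σ(z_t−z̄)² = 10.4891
r_1 = 0.9517 / 10.4891 = 0.091

0.091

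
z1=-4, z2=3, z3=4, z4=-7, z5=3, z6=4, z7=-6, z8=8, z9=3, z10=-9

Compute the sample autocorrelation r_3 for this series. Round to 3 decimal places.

0.605

Mean z̄ = (-4 + 3 + 4 − 7 + 3 + 4 − 6 + 8 + 3 − 9)/10 = -0.1000
Σ(z_t−z̄)(z_{t+3}−z̄) = (26.9100) + (9.6100) + (16.8100) + (40.7100) + (25.1100) + (12.7100) + (52.5100) = 184.3700
Denominator Σ(z_t−z̄)² = 304.9000
r_3 = 184.3700 / 304.9000 = 0.605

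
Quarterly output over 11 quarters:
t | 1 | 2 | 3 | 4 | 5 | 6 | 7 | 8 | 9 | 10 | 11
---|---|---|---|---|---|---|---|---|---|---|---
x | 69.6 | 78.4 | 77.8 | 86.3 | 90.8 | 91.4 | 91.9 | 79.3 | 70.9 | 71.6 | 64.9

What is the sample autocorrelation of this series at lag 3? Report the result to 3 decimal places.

-0.227

Mean x̄ = (69.6 + 78.4 + 77.8 + 86.3 + 90.8 + 91.4 + 91.9 + 79.3 + 70.9 + 71.6 + 64.9)/11 = 79.3545
Numerator Σ_{t=1}^{8}(x_t−x̄)(x_{t+3}−x̄) = -209.2253
Denominator Σ(x_t−x̄)² = 920.7473
r_3 = -209.2253 / 920.7473 = -0.227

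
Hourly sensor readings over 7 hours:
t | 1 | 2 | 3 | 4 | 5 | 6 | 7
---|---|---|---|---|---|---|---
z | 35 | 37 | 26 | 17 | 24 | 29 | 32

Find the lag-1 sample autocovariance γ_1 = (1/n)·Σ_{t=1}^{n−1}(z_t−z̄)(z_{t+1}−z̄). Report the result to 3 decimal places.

Mean z̄ = (35 + 37 + 26 + 17 + 24 + 29 + 32)/7 = 28.5714
Σ_{t=1}^{6}(z_t−z̄)(z_{t+1}−z̄) = 114.6735
γ_1 = 114.6735 / 7 = 16.382

16.382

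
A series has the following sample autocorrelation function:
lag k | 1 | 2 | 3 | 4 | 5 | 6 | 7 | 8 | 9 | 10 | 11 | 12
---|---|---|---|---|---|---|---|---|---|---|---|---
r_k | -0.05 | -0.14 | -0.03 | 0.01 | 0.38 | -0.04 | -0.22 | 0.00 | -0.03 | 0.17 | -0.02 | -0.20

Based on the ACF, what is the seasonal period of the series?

5

The largest autocorrelation is r_5 = 0.38, with a weaker echo at lag 10 (0.17); the remaining lags stay at or below 0.01.
The dominant spike at lag 5 indicates a seasonal period of 5.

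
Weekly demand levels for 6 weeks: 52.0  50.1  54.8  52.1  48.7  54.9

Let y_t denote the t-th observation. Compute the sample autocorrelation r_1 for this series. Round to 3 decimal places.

Mean ȳ = (52.0 + 50.1 + 54.8 + 52.1 + 48.7 + 54.9)/6 = 52.1000
Deviations from mean: -0.1000, -2.0000, 2.7000, 0.0000, -3.4000, 2.8000
Σ(y_t−ȳ)(y_{t+1}−ȳ) = (0.2000) + (-5.4000) + (0.0000) + (0.0000) + (-9.5200) = -14.7200
Denominator Σ(y_t−ȳ)² = 30.7000
r_1 = -14.7200 / 30.7000 = -0.479

-0.479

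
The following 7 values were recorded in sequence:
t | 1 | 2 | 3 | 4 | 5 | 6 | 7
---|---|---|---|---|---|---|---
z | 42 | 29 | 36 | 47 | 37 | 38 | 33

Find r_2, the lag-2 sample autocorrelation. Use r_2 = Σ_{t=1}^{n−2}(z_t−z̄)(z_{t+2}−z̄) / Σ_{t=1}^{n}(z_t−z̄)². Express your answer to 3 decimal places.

-0.385

Mean z̄ = (42 + 29 + 36 + 47 + 37 + 38 + 33)/7 = 37.4286
Deviations from mean: 4.5714, -8.4286, -1.4286, 9.5714, -0.4286, 0.5714, -4.4286
Σ(z_t−z̄)(z_{t+2}−z̄) = (-6.5306) + (-80.6735) + (0.6122) + (5.4694) + (1.8980) = -79.2245
Denominator Σ(z_t−z̄)² = 205.7143
r_2 = -79.2245 / 205.7143 = -0.385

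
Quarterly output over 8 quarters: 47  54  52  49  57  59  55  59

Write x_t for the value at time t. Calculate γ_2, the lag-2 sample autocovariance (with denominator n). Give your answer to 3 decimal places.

Mean x̄ = (47 + 54 + 52 + 49 + 57 + 59 + 55 + 59)/8 = 54.0000
Σ_{t=1}^{6}(x_t−x̄)(x_{t+2}−x̄) = 11.0000
γ_2 = 11.0000 / 8 = 1.375

1.375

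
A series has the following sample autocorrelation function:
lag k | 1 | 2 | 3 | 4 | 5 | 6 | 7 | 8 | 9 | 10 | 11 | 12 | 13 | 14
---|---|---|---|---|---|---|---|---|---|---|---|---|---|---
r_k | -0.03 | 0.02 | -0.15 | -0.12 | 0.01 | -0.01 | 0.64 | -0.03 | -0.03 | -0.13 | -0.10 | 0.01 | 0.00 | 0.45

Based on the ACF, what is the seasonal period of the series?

7

The largest autocorrelation is r_7 = 0.64, with a weaker echo at lag 14 (0.45); the remaining lags stay at or below 0.02.
The dominant spike at lag 7 indicates a seasonal period of 7.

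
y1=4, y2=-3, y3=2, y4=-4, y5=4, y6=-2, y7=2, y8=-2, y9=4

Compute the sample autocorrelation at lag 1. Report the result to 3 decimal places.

-0.750

Mean ȳ = (4 − 3 + 2 − 4 + 4 − 2 + 2 − 2 + 4)/9 = 0.5556
Numerator Σ_{t=1}^{8}(y_t−ȳ)(y_{t+1}−ȳ) = -64.6420
Denominator Σ(y_t−ȳ)² = 86.2222
r_1 = -64.6420 / 86.2222 = -0.750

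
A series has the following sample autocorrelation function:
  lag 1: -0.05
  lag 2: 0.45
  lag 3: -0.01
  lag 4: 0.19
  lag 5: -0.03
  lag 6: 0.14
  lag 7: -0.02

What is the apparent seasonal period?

The largest autocorrelation is r_2 = 0.45, with a weaker echo at lag 4 (0.19); the remaining lags stay at or below 0.14.
The dominant spike at lag 2 indicates a seasonal period of 2.

2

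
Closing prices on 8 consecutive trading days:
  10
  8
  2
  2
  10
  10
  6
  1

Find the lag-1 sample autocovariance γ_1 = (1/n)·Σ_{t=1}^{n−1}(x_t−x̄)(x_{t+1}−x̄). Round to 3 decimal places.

1.967

Mean x̄ = (10 + 8 + 2 + 2 + 10 + 10 + 6 + 1)/8 = 6.1250
Deviations: 3.8750, 1.8750, -4.1250, -4.1250, 3.8750, 3.8750, -0.1250, -5.1250
Σ_{t=1}^{7}(x_t−x̄)(x_{t+1}−x̄) = 15.7344
γ_1 = 15.7344 / 8 = 1.967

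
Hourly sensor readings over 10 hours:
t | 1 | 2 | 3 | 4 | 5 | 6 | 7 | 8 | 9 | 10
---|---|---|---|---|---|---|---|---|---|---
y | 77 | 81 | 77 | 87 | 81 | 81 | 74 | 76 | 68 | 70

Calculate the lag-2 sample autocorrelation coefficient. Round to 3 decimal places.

0.331

Mean ȳ = (77 + 81 + 77 + 87 + 81 + 81 + 74 + 76 + 68 + 70)/10 = 77.2000
Numerator Σ_{t=1}^{8}(y_t−ȳ)(y_{t+2}−ȳ) = 95.1200
Denominator Σ(y_t−ȳ)² = 287.6000
r_2 = 95.1200 / 287.6000 = 0.331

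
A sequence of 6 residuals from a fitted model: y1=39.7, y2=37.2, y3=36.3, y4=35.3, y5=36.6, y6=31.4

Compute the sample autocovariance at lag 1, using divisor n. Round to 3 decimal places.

0.214

Mean ȳ = (39.7 + 37.2 + 36.3 + 35.3 + 36.6 + 31.4)/6 = 36.0833
Deviations: 3.6167, 1.1167, 0.2167, -0.7833, 0.5167, -4.6833
Σ_{t=1}^{5}(y_t−ȳ)(y_{t+1}−ȳ) = 1.2864
γ_1 = 1.2864 / 6 = 0.214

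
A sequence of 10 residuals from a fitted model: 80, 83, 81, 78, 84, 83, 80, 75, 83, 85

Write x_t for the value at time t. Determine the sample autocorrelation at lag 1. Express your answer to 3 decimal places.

Mean x̄ = (80 + 83 + 81 + 78 + 84 + 83 + 80 + 75 + 83 + 85)/10 = 81.2000
Numerator Σ_{t=1}^{9}(x_t−x̄)(x_{t+1}−x̄) = -4.8400
Denominator Σ(x_t−x̄)² = 83.6000
r_1 = -4.8400 / 83.6000 = -0.058

-0.058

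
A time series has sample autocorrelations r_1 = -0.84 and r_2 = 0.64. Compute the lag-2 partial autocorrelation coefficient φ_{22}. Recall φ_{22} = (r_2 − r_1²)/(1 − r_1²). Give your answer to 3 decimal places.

-0.223

φ_{22} = (r_2 − r_1²) / (1 − r_1²)
r_1² = (-0.84)² = 0.7056
Numerator = 0.64 − 0.7056 = -0.0656; denominator = 1 − 0.7056 = 0.2944
φ_{22} = -0.0656 / 0.2944 = -0.223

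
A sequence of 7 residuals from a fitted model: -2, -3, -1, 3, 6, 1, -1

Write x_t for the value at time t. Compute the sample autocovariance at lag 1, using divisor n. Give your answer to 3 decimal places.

3.749

Mean x̄ = (-2 − 3 − 1 + 3 + 6 + 1 − 1)/7 = 0.4286
Deviations: -2.4286, -3.4286, -1.4286, 2.5714, 5.5714, 0.5714, -1.4286
Σ_{t=1}^{6}(x_t−x̄)(x_{t+1}−x̄) = 26.2449
γ_1 = 26.2449 / 7 = 3.749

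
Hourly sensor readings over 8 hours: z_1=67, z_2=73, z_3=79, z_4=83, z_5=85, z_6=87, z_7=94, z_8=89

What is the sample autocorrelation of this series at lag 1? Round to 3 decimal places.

Mean z̄ = (67 + 73 + 79 + 83 + 85 + 87 + 94 + 89)/8 = 82.1250
Deviations from mean: -15.1250, -9.1250, -3.1250, 0.8750, 2.8750, 4.8750, 11.8750, 6.8750
Σ(z_t−z̄)(z_{t+1}−z̄) = (138.0156) + (28.5156) + (-2.7344) + (2.5156) + (14.0156) + (57.8906) + (81.6406) = 319.8594
Denominator Σ(z_t−z̄)² = 542.8750
r_1 = 319.8594 / 542.8750 = 0.589

0.589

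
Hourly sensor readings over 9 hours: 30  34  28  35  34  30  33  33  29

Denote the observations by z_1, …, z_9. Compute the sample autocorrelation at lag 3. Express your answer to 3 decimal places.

Mean z̄ = (30 + 34 + 28 + 35 + 34 + 30 + 33 + 33 + 29)/9 = 31.7778
Σ(z_t−z̄)(z_{t+3}−z̄) = (-5.7284) + (4.9383) + (6.7160) + (3.9383) + (2.7160) + (4.9383) = 17.5185
Denominator Σ(z_t−z̄)² = 51.5556
r_3 = 17.5185 / 51.5556 = 0.340

0.340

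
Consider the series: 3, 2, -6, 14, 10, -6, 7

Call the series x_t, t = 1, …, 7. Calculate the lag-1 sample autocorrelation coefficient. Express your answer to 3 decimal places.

Mean x̄ = (3 + 2 − 6 + 14 + 10 − 6 + 7)/7 = 3.4286
Σ(x_t−x̄)(x_{t+1}−x̄) = (0.6122) + (13.4694) + (-99.6735) + (69.4694) + (-61.9592) + (-33.6735) = -111.7551
Denominator Σ(x_t−x̄)² = 347.7143
r_1 = -111.7551 / 347.7143 = -0.321

-0.321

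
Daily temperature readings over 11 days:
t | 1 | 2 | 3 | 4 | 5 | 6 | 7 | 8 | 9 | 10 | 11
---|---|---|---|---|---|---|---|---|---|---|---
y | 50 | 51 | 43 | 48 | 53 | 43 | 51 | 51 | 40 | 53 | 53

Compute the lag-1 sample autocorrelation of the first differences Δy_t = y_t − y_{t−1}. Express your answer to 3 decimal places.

-0.522

First differences Δy: 1, -8, 5, 5, -10, 8, 0, -11, 13, 0
Mean of differences = 0.3000
Numerator Σ(Δy_t−Δȳ)(Δy_{t+1}−Δȳ) = -296.6900
Denominator Σ(Δy_t−Δȳ)² = 568.1000
r_1(Δy) = -296.6900 / 568.1000 = -0.522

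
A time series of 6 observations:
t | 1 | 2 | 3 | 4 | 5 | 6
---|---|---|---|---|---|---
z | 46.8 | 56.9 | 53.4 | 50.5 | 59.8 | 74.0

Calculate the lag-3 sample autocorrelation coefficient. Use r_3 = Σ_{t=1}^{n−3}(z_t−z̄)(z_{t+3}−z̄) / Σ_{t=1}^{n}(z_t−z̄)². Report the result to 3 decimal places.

0.011

Mean z̄ = (46.8 + 56.9 + 53.4 + 50.5 + 59.8 + 74.0)/6 = 56.9000
Deviations from mean: -10.1000, 0.0000, -3.5000, -6.4000, 2.9000, 17.1000
Σ(z_t−z̄)(z_{t+3}−z̄) = (64.6400) + (0.0000) + (-59.8500) = 4.7900
Denominator Σ(z_t−z̄)² = 456.0400
r_3 = 4.7900 / 456.0400 = 0.011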